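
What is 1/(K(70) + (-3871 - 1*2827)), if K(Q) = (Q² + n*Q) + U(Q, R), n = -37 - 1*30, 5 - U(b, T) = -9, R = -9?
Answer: -1/6474 ≈ -0.00015446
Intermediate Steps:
U(b, T) = 14 (U(b, T) = 5 - 1*(-9) = 5 + 9 = 14)
n = -67 (n = -37 - 30 = -67)
K(Q) = 14 + Q² - 67*Q (K(Q) = (Q² - 67*Q) + 14 = 14 + Q² - 67*Q)
1/(K(70) + (-3871 - 1*2827)) = 1/((14 + 70² - 67*70) + (-3871 - 1*2827)) = 1/((14 + 4900 - 4690) + (-3871 - 2827)) = 1/(224 - 6698) = 1/(-6474) = -1/6474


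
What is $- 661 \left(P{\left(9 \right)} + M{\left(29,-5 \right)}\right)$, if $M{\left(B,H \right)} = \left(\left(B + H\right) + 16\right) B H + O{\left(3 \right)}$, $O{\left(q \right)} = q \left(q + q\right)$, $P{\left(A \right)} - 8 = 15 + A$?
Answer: $3800750$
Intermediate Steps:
$P{\left(A \right)} = 23 + A$ ($P{\left(A \right)} = 8 + \left(15 + A\right) = 23 + A$)
$O{\left(q \right)} = 2 q^{2}$ ($O{\left(q \right)} = q 2 q = 2 q^{2}$)
$M{\left(B,H \right)} = 18 + B H \left(16 + B + H\right)$ ($M{\left(B,H \right)} = \left(\left(B + H\right) + 16\right) B H + 2 \cdot 3^{2} = \left(16 + B + H\right) B H + 2 \cdot 9 = B \left(16 + B + H\right) H + 18 = B H \left(16 + B + H\right) + 18 = 18 + B H \left(16 + B + H\right)$)
$- 661 \left(P{\left(9 \right)} + M{\left(29,-5 \right)}\right) = - 661 \left(\left(23 + 9\right) + \left(18 + 29 \left(-5\right)^{2} - 5 \cdot 29^{2} + 16 \cdot 29 \left(-5\right)\right)\right) = - 661 \left(32 + \left(18 + 29 \cdot 25 - 4205 - 2320\right)\right) = - 661 \left(32 + \left(18 + 725 - 4205 - 2320\right)\right) = - 661 \left(32 - 5782\right) = \left(-661\right) \left(-5750\right) = 3800750$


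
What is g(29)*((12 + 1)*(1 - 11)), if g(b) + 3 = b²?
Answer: -108940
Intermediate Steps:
g(b) = -3 + b²
g(29)*((12 + 1)*(1 - 11)) = (-3 + 29²)*((12 + 1)*(1 - 11)) = (-3 + 841)*(13*(-10)) = 838*(-130) = -108940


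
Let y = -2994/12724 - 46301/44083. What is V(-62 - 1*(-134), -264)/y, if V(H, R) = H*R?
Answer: 5330908522368/360559213 ≈ 14785.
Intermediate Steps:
y = -360559213/280456046 (y = -2994*1/12724 - 46301*1/44083 = -1497/6362 - 46301/44083 = -360559213/280456046 ≈ -1.2856)
V(-62 - 1*(-134), -264)/y = ((-62 - 1*(-134))*(-264))/(-360559213/280456046) = ((-62 + 134)*(-264))*(-280456046/360559213) = (72*(-264))*(-280456046/360559213) = -19008*(-280456046/360559213) = 5330908522368/360559213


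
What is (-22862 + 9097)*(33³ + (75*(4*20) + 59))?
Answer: -578074940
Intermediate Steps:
(-22862 + 9097)*(33³ + (75*(4*20) + 59)) = -13765*(35937 + (75*80 + 59)) = -13765*(35937 + (6000 + 59)) = -13765*(35937 + 6059) = -13765*41996 = -578074940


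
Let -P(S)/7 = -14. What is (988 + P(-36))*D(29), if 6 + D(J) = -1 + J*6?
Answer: 181362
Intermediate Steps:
D(J) = -7 + 6*J (D(J) = -6 + (-1 + J*6) = -6 + (-1 + 6*J) = -7 + 6*J)
P(S) = 98 (P(S) = -7*(-14) = 98)
(988 + P(-36))*D(29) = (988 + 98)*(-7 + 6*29) = 1086*(-7 + 174) = 1086*167 = 181362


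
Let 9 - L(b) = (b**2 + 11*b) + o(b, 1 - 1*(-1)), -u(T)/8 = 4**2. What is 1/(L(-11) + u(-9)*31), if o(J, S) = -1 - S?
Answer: -1/3956 ≈ -0.00025278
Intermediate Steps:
u(T) = -128 (u(T) = -8*4**2 = -8*16 = -128)
L(b) = 12 - b**2 - 11*b (L(b) = 9 - ((b**2 + 11*b) + (-1 - (1 - 1*(-1)))) = 9 - ((b**2 + 11*b) + (-1 - (1 + 1))) = 9 - ((b**2 + 11*b) + (-1 - 1*2)) = 9 - ((b**2 + 11*b) + (-1 - 2)) = 9 - ((b**2 + 11*b) - 3) = 9 - (-3 + b**2 + 11*b) = 9 + (3 - b**2 - 11*b) = 12 - b**2 - 11*b)
1/(L(-11) + u(-9)*31) = 1/((12 - 1*(-11)**2 - 11*(-11)) - 128*31) = 1/((12 - 1*121 + 121) - 3968) = 1/((12 - 121 + 121) - 3968) = 1/(12 - 3968) = 1/(-3956) = -1/3956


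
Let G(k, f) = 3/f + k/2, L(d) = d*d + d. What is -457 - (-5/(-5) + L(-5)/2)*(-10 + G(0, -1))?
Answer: -314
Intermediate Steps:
L(d) = d + d² (L(d) = d² + d = d + d²)
G(k, f) = k/2 + 3/f (G(k, f) = 3/f + k*(½) = 3/f + k/2 = k/2 + 3/f)
-457 - (-5/(-5) + L(-5)/2)*(-10 + G(0, -1)) = -457 - (-5/(-5) - 5*(1 - 5)/2)*(-10 + ((½)*0 + 3/(-1))) = -457 - (-5*(-⅕) - 5*(-4)*(½))*(-10 + (0 + 3*(-1))) = -457 - (1 + 20*(½))*(-10 + (0 - 3)) = -457 - (1 + 10)*(-10 - 3) = -457 - 11*(-13) = -457 - 1*(-143) = -457 + 143 = -314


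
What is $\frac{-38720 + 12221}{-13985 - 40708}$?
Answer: $\frac{8833}{18231} \approx 0.4845$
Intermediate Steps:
$\frac{-38720 + 12221}{-13985 - 40708} = - \frac{26499}{-13985 - 40708} = - \frac{26499}{-54693} = \left(-26499\right) \left(- \frac{1}{54693}\right) = \frac{8833}{18231}$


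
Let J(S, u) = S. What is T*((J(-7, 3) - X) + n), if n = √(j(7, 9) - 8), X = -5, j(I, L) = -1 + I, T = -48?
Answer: 96 - 48*I*√2 ≈ 96.0 - 67.882*I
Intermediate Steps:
n = I*√2 (n = √((-1 + 7) - 8) = √(6 - 8) = √(-2) = I*√2 ≈ 1.4142*I)
T*((J(-7, 3) - X) + n) = -48*((-7 - 1*(-5)) + I*√2) = -48*((-7 + 5) + I*√2) = -48*(-2 + I*√2) = 96 - 48*I*√2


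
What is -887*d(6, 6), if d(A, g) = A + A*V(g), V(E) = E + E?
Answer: -69186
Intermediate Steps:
V(E) = 2*E
d(A, g) = A + 2*A*g (d(A, g) = A + A*(2*g) = A + 2*A*g)
-887*d(6, 6) = -5322*(1 + 2*6) = -5322*(1 + 12) = -5322*13 = -887*78 = -69186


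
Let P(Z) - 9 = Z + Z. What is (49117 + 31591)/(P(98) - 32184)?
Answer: -80708/31979 ≈ -2.5238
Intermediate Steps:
P(Z) = 9 + 2*Z (P(Z) = 9 + (Z + Z) = 9 + 2*Z)
(49117 + 31591)/(P(98) - 32184) = (49117 + 31591)/((9 + 2*98) - 32184) = 80708/((9 + 196) - 32184) = 80708/(205 - 32184) = 80708/(-31979) = 80708*(-1/31979) = -80708/31979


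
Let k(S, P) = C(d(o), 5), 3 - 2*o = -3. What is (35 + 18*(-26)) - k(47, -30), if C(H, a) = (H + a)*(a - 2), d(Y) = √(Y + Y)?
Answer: -448 - 3*√6 ≈ -455.35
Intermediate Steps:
o = 3 (o = 3/2 - ½*(-3) = 3/2 + 3/2 = 3)
d(Y) = √2*√Y (d(Y) = √(2*Y) = √2*√Y)
C(H, a) = (-2 + a)*(H + a) (C(H, a) = (H + a)*(-2 + a) = (-2 + a)*(H + a))
k(S, P) = 15 + 3*√6 (k(S, P) = 5² - 2*√2*√3 - 2*5 + (√2*√3)*5 = 25 - 2*√6 - 10 + √6*5 = 25 - 2*√6 - 10 + 5*√6 = 15 + 3*√6)
(35 + 18*(-26)) - k(47, -30) = (35 + 18*(-26)) - (15 + 3*√6) = (35 - 468) + (-15 - 3*√6) = -433 + (-15 - 3*√6) = -448 - 3*√6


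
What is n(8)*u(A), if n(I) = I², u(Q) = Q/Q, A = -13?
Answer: 64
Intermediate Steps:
u(Q) = 1
n(8)*u(A) = 8²*1 = 64*1 = 64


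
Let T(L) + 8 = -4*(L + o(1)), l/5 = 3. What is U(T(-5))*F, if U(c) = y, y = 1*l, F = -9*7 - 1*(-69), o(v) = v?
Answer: 90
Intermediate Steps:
l = 15 (l = 5*3 = 15)
F = 6 (F = -63 + 69 = 6)
y = 15 (y = 1*15 = 15)
T(L) = -12 - 4*L (T(L) = -8 - 4*(L + 1) = -8 - 4*(1 + L) = -8 + (-4 - 4*L) = -12 - 4*L)
U(c) = 15
U(T(-5))*F = 15*6 = 90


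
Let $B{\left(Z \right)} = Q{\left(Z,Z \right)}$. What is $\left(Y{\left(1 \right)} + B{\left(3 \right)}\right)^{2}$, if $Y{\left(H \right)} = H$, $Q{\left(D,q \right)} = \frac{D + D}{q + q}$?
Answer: $4$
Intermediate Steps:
$Q{\left(D,q \right)} = \frac{D}{q}$ ($Q{\left(D,q \right)} = \frac{2 D}{2 q} = 2 D \frac{1}{2 q} = \frac{D}{q}$)
$B{\left(Z \right)} = 1$ ($B{\left(Z \right)} = \frac{Z}{Z} = 1$)
$\left(Y{\left(1 \right)} + B{\left(3 \right)}\right)^{2} = \left(1 + 1\right)^{2} = 2^{2} = 4$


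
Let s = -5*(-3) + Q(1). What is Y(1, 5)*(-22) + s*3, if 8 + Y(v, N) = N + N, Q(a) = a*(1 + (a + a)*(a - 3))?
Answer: -8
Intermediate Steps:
Q(a) = a*(1 + 2*a*(-3 + a)) (Q(a) = a*(1 + (2*a)*(-3 + a)) = a*(1 + 2*a*(-3 + a)))
s = 12 (s = -5*(-3) + 1*(1 - 6*1 + 2*1**2) = 15 + 1*(1 - 6 + 2*1) = 15 + 1*(1 - 6 + 2) = 15 + 1*(-3) = 15 - 3 = 12)
Y(v, N) = -8 + 2*N (Y(v, N) = -8 + (N + N) = -8 + 2*N)
Y(1, 5)*(-22) + s*3 = (-8 + 2*5)*(-22) + 12*3 = (-8 + 10)*(-22) + 36 = 2*(-22) + 36 = -44 + 36 = -8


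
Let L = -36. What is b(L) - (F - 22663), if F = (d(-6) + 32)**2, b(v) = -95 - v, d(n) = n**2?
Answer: 17980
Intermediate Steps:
F = 4624 (F = ((-6)**2 + 32)**2 = (36 + 32)**2 = 68**2 = 4624)
b(L) - (F - 22663) = (-95 - 1*(-36)) - (4624 - 22663) = (-95 + 36) - 1*(-18039) = -59 + 18039 = 17980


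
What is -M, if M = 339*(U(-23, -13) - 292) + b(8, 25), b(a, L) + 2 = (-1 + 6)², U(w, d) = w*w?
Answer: -80366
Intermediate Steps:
U(w, d) = w²
b(a, L) = 23 (b(a, L) = -2 + (-1 + 6)² = -2 + 5² = -2 + 25 = 23)
M = 80366 (M = 339*((-23)² - 292) + 23 = 339*(529 - 292) + 23 = 339*237 + 23 = 80343 + 23 = 80366)
-M = -1*80366 = -80366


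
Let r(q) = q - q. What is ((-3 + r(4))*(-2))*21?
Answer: 126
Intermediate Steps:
r(q) = 0
((-3 + r(4))*(-2))*21 = ((-3 + 0)*(-2))*21 = -3*(-2)*21 = 6*21 = 126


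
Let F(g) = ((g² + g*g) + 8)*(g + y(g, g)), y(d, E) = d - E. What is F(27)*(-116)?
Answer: -4591512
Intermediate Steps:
F(g) = g*(8 + 2*g²) (F(g) = ((g² + g*g) + 8)*(g + (g - g)) = ((g² + g²) + 8)*(g + 0) = (2*g² + 8)*g = (8 + 2*g²)*g = g*(8 + 2*g²))
F(27)*(-116) = (2*27*(4 + 27²))*(-116) = (2*27*(4 + 729))*(-116) = (2*27*733)*(-116) = 39582*(-116) = -4591512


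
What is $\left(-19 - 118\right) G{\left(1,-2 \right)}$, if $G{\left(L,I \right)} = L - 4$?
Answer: $411$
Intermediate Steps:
$G{\left(L,I \right)} = -4 + L$
$\left(-19 - 118\right) G{\left(1,-2 \right)} = \left(-19 - 118\right) \left(-4 + 1\right) = \left(-137\right) \left(-3\right) = 411$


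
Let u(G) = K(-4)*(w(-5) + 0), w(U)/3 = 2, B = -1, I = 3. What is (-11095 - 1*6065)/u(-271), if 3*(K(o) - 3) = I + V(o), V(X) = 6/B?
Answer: -1430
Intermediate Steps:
w(U) = 6 (w(U) = 3*2 = 6)
V(X) = -6 (V(X) = 6/(-1) = 6*(-1) = -6)
K(o) = 2 (K(o) = 3 + (3 - 6)/3 = 3 + (⅓)*(-3) = 3 - 1 = 2)
u(G) = 12 (u(G) = 2*(6 + 0) = 2*6 = 12)
(-11095 - 1*6065)/u(-271) = (-11095 - 1*6065)/12 = (-11095 - 6065)*(1/12) = -17160*1/12 = -1430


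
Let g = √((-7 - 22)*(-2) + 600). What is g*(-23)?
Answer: -23*√658 ≈ -589.98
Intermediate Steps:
g = √658 (g = √(-29*(-2) + 600) = √(58 + 600) = √658 ≈ 25.652)
g*(-23) = √658*(-23) = -23*√658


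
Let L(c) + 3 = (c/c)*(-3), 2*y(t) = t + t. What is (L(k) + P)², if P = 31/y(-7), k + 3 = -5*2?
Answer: 5329/49 ≈ 108.76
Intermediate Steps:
y(t) = t (y(t) = (t + t)/2 = (2*t)/2 = t)
k = -13 (k = -3 - 5*2 = -3 - 10 = -13)
L(c) = -6 (L(c) = -3 + (c/c)*(-3) = -3 + 1*(-3) = -3 - 3 = -6)
P = -31/7 (P = 31/(-7) = 31*(-⅐) = -31/7 ≈ -4.4286)
(L(k) + P)² = (-6 - 31/7)² = (-73/7)² = 5329/49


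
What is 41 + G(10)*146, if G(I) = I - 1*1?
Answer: 1355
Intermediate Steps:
G(I) = -1 + I (G(I) = I - 1 = -1 + I)
41 + G(10)*146 = 41 + (-1 + 10)*146 = 41 + 9*146 = 41 + 1314 = 1355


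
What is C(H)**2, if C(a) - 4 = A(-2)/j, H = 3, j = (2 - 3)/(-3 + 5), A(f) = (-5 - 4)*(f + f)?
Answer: 4624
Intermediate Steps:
A(f) = -18*f
j = -1/2 ≈ -0.50000
C(a) = -68 (C(a) = 4 + (-18*(-2))/(-1/2) = 4 + 36*(-2) = 4 - 72 = -68)
C(H)**2 = (-68)**2 = 4624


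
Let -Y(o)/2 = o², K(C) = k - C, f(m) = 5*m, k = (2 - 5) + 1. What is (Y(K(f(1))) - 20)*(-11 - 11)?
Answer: 2596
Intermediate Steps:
k = -2 (k = -3 + 1 = -2)
K(C) = -2 - C
Y(o) = -2*o²
(Y(K(f(1))) - 20)*(-11 - 11) = (-2*(-2 - 5)² - 20)*(-11 - 11) = (-2*(-2 - 1*5)² - 20)*(-22) = (-2*(-2 - 5)² - 20)*(-22) = (-2*(-7)² - 20)*(-22) = (-2*49 - 20)*(-22) = (-98 - 20)*(-22) = -118*(-22) = 2596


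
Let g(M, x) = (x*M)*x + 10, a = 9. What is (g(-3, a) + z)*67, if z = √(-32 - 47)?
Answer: -15611 + 67*I*√79 ≈ -15611.0 + 595.51*I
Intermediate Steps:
g(M, x) = 10 + M*x² (g(M, x) = (M*x)*x + 10 = M*x² + 10 = 10 + M*x²)
z = I*√79 (z = √(-79) = I*√79 ≈ 8.8882*I)
(g(-3, a) + z)*67 = ((10 - 3*9²) + I*√79)*67 = ((10 - 3*81) + I*√79)*67 = ((10 - 243) + I*√79)*67 = (-233 + I*√79)*67 = -15611 + 67*I*√79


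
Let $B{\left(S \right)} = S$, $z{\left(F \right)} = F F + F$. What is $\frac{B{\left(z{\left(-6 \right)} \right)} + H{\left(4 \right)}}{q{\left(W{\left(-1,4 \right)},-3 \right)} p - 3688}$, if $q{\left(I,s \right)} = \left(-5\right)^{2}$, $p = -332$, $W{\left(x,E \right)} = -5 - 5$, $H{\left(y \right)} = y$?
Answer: $- \frac{17}{5994} \approx -0.0028362$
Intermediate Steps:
$W{\left(x,E \right)} = -10$
$q{\left(I,s \right)} = 25$
$z{\left(F \right)} = F + F^{2}$ ($z{\left(F \right)} = F^{2} + F = F + F^{2}$)
$\frac{B{\left(z{\left(-6 \right)} \right)} + H{\left(4 \right)}}{q{\left(W{\left(-1,4 \right)},-3 \right)} p - 3688} = \frac{- 6 \left(1 - 6\right) + 4}{25 \left(-332\right) - 3688} = \frac{\left(-6\right) \left(-5\right) + 4}{-8300 - 3688} = \frac{30 + 4}{-11988} = 34 \left(- \frac{1}{11988}\right) = - \frac{17}{5994}$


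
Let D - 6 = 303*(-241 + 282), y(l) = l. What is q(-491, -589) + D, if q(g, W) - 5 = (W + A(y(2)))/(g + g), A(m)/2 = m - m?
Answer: 12210777/982 ≈ 12435.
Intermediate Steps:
A(m) = 0 (A(m) = 2*(m - m) = 2*0 = 0)
q(g, W) = 5 + W/(2*g) (q(g, W) = 5 + (W + 0)/(g + g) = 5 + W/((2*g)) = 5 + W*(1/(2*g)) = 5 + W/(2*g))
D = 12429 (D = 6 + 303*(-241 + 282) = 6 + 303*41 = 6 + 12423 = 12429)
q(-491, -589) + D = (5 + (1/2)*(-589)/(-491)) + 12429 = (5 + (1/2)*(-589)*(-1/491)) + 12429 = (5 + 589/982) + 12429 = 5499/982 + 12429 = 12210777/982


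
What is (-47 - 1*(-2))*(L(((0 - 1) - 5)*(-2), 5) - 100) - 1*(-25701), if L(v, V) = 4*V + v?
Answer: 28761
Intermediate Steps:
L(v, V) = v + 4*V
(-47 - 1*(-2))*(L(((0 - 1) - 5)*(-2), 5) - 100) - 1*(-25701) = (-47 - 1*(-2))*((((0 - 1) - 5)*(-2) + 4*5) - 100) - 1*(-25701) = (-47 + 2)*(((-1 - 5)*(-2) + 20) - 100) + 25701 = -45*((-6*(-2) + 20) - 100) + 25701 = -45*((12 + 20) - 100) + 25701 = -45*(32 - 100) + 25701 = -45*(-68) + 25701 = 3060 + 25701 = 28761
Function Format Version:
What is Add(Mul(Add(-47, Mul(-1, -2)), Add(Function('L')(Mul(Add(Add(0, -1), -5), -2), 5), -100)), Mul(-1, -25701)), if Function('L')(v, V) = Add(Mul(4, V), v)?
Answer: 28761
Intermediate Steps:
Function('L')(v, V) = Add(v, Mul(4, V))
Add(Mul(Add(-47, Mul(-1, -2)), Add(Function('L')(Mul(Add(Add(0, -1), -5), -2), 5), -100)), Mul(-1, -25701)) = Add(Mul(Add(-47, Mul(-1, -2)), Add(Add(Mul(Add(Add(0, -1), -5), -2), Mul(4, 5)), -100)), Mul(-1, -25701)) = Add(Mul(Add(-47, 2), Add(Add(Mul(Add(-1, -5), -2), 20), -100)), 25701) = Add(Mul(-45, Add(Add(Mul(-6, -2), 20), -100)), 25701) = Add(Mul(-45, Add(Add(12, 20), -100)), 25701) = Add(Mul(-45, Add(32, -100)), 25701) = Add(Mul(-45, -68), 25701) = Add(3060, 25701) = 28761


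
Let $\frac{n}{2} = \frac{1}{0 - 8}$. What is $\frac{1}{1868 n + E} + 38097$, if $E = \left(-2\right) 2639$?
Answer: $\frac{218867264}{5745} \approx 38097.0$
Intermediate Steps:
$E = -5278$
$n = - \frac{1}{4}$ ($n = \frac{2}{0 - 8} = \frac{2}{-8} = 2 \left(- \frac{1}{8}\right) = - \frac{1}{4} \approx -0.25$)
$\frac{1}{1868 n + E} + 38097 = \frac{1}{1868 \left(- \frac{1}{4}\right) - 5278} + 38097 = \frac{1}{-467 - 5278} + 38097 = \frac{1}{-5745} + 38097 = - \frac{1}{5745} + 38097 = \frac{218867264}{5745}$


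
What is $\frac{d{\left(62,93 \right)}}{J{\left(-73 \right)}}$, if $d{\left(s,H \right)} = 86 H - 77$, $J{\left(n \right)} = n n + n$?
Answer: $\frac{7921}{5256} \approx 1.507$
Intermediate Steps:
$J{\left(n \right)} = n + n^{2}$ ($J{\left(n \right)} = n^{2} + n = n + n^{2}$)
$d{\left(s,H \right)} = -77 + 86 H$
$\frac{d{\left(62,93 \right)}}{J{\left(-73 \right)}} = \frac{-77 + 86 \cdot 93}{\left(-73\right) \left(1 - 73\right)} = \frac{-77 + 7998}{\left(-73\right) \left(-72\right)} = \frac{7921}{5256}$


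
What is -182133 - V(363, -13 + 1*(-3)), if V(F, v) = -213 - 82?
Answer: -181838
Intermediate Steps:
V(F, v) = -295
-182133 - V(363, -13 + 1*(-3)) = -182133 - 1*(-295) = -182133 + 295 = -181838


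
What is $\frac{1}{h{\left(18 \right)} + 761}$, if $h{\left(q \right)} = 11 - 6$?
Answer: $\frac{1}{766} \approx 0.0013055$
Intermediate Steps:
$h{\left(q \right)} = 5$
$\frac{1}{h{\left(18 \right)} + 761} = \frac{1}{5 + 761} = \frac{1}{766}$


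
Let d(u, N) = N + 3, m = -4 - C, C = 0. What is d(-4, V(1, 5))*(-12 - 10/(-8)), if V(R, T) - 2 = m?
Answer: -43/4 ≈ -10.750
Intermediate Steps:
m = -4 (m = -4 - 1*0 = -4 + 0 = -4)
V(R, T) = -2 (V(R, T) = 2 - 4 = -2)
d(u, N) = 3 + N
d(-4, V(1, 5))*(-12 - 10/(-8)) = (3 - 2)*(-12 - 10/(-8)) = 1*(-12 - 10*(-⅛)) = 1*(-12 + 5/4) = 1*(-43/4) = -43/4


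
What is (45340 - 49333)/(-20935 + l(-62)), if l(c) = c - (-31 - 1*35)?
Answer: 1331/6977 ≈ 0.19077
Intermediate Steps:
l(c) = 66 + c (l(c) = c - (-31 - 35) = c - 1*(-66) = c + 66 = 66 + c)
(45340 - 49333)/(-20935 + l(-62)) = (45340 - 49333)/(-20935 + (66 - 62)) = -3993/(-20935 + 4) = -3993/(-20931) = -3993*(-1/20931) = 1331/6977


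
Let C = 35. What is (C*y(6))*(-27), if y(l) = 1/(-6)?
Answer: 315/2 ≈ 157.50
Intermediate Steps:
y(l) = -⅙
(C*y(6))*(-27) = (35*(-⅙))*(-27) = -35/6*(-27) = 315/2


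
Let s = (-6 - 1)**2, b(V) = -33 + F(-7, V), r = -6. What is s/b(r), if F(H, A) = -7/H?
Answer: -49/32 ≈ -1.5313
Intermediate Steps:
b(V) = -32 (b(V) = -33 - 7/(-7) = -33 - 7*(-1/7) = -33 + 1 = -32)
s = 49 (s = (-7)**2 = 49)
s/b(r) = 49/(-32) = 49*(-1/32) = -49/32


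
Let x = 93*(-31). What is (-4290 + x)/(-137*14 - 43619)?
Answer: 2391/15179 ≈ 0.15752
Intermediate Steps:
x = -2883
(-4290 + x)/(-137*14 - 43619) = (-4290 - 2883)/(-137*14 - 43619) = -7173/(-1918 - 43619) = -7173/(-45537) = -7173*(-1/45537) = 2391/15179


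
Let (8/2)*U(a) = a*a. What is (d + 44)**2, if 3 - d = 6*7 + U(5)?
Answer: 25/16 ≈ 1.5625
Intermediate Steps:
U(a) = a**2/4 (U(a) = (a*a)/4 = a**2/4)
d = -181/4 (d = 3 - (6*7 + (1/4)*5**2) = 3 - (42 + (1/4)*25) = 3 - (42 + 25/4) = 3 - 1*193/4 = 3 - 193/4 = -181/4 ≈ -45.250)
(d + 44)**2 = (-181/4 + 44)**2 = (-5/4)**2 = 25/16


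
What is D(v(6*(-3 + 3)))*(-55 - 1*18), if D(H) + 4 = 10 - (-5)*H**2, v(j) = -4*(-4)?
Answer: -93878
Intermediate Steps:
v(j) = 16
D(H) = 6 + 5*H**2 (D(H) = -4 + (10 - (-5)*H**2) = -4 + (10 + 5*H**2) = 6 + 5*H**2)
D(v(6*(-3 + 3)))*(-55 - 1*18) = (6 + 5*16**2)*(-55 - 1*18) = (6 + 5*256)*(-55 - 18) = (6 + 1280)*(-73) = 1286*(-73) = -93878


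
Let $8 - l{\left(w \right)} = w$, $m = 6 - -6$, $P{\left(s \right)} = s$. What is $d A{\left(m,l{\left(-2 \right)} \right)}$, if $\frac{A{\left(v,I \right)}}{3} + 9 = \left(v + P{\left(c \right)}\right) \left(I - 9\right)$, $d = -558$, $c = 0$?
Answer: $-5022$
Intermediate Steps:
$m = 12$ ($m = 6 + 6 = 12$)
$l{\left(w \right)} = 8 - w$
$A{\left(v,I \right)} = -27 + 3 v \left(-9 + I\right)$ ($A{\left(v,I \right)} = -27 + 3 \left(v + 0\right) \left(I - 9\right) = -27 + 3 v \left(-9 + I\right)$)
$d A{\left(m,l{\left(-2 \right)} \right)} = - 558 \left(-27 - 324 + 3 \left(8 - -2\right) 12\right) = - 558 \left(-27 - 324 + 3 \left(8 + 2\right) 12\right) = - 558 \left(-27 - 324 + 3 \cdot 10 \cdot 12\right) = - 558 \left(-27 - 324 + 360\right) = \left(-558\right) 9 = -5022$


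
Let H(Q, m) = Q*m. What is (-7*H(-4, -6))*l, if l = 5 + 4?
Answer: -1512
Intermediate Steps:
l = 9
(-7*H(-4, -6))*l = -(-28)*(-6)*9 = -7*24*9 = -168*9 = -1512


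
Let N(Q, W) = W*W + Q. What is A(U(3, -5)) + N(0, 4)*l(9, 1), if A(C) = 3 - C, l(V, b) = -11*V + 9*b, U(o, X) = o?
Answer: -1440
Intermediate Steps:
N(Q, W) = Q + W² (N(Q, W) = W² + Q = Q + W²)
A(U(3, -5)) + N(0, 4)*l(9, 1) = (3 - 1*3) + (0 + 4²)*(-11*9 + 9*1) = (3 - 3) + (0 + 16)*(-99 + 9) = 0 + 16*(-90) = 0 - 1440 = -1440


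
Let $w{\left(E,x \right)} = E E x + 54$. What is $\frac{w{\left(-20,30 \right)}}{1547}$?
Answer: $\frac{1722}{221} \approx 7.7919$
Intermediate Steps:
$w{\left(E,x \right)} = 54 + x E^{2}$ ($w{\left(E,x \right)} = E^{2} x + 54 = x E^{2} + 54 = 54 + x E^{2}$)
$\frac{w{\left(-20,30 \right)}}{1547} = \frac{54 + 30 \left(-20\right)^{2}}{1547} = \left(54 + 30 \cdot 400\right) \frac{1}{1547} = \left(54 + 12000\right) \frac{1}{1547} = 12054 \cdot \frac{1}{1547} = \frac{1722}{221}$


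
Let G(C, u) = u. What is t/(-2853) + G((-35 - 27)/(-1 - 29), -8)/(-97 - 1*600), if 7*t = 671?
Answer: -307919/13919787 ≈ -0.022121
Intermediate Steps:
t = 671/7 (t = (⅐)*671 = 671/7 ≈ 95.857)
t/(-2853) + G((-35 - 27)/(-1 - 29), -8)/(-97 - 1*600) = (671/7)/(-2853) - 8/(-97 - 1*600) = (671/7)*(-1/2853) - 8/(-97 - 600) = -671/19971 - 8/(-697) = -671/19971 - 8*(-1/697) = -671/19971 + 8/697 = -307919/13919787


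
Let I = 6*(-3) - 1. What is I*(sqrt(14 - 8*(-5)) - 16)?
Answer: 304 - 57*sqrt(6) ≈ 164.38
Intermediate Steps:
I = -19 (I = -18 - 1 = -19)
I*(sqrt(14 - 8*(-5)) - 16) = -19*(sqrt(14 - 8*(-5)) - 16) = -19*(sqrt(14 + 40) - 16) = -19*(sqrt(54) - 16) = -19*(3*sqrt(6) - 16) = -19*(-16 + 3*sqrt(6)) = 304 - 57*sqrt(6)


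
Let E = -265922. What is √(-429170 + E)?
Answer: 2*I*√173773 ≈ 833.72*I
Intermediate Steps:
√(-429170 + E) = √(-429170 - 265922) = √(-695092) = 2*I*√173773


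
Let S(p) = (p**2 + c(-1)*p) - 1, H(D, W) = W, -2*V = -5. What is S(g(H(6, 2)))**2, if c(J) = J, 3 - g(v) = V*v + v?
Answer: 361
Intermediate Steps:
V = 5/2 (V = -1/2*(-5) = 5/2 ≈ 2.5000)
g(v) = 3 - 7*v/2 (g(v) = 3 - (5*v/2 + v) = 3 - 7*v/2)
S(p) = -1 + p**2 - p (S(p) = (p**2 - p) - 1 = -1 + p**2 - p)
S(g(H(6, 2)))**2 = (-1 + (3 - 7/2*2)**2 - (3 - 7/2*2))**2 = (-1 + (3 - 7)**2 - (3 - 7))**2 = (-1 + (-4)**2 - 1*(-4))**2 = (-1 + 16 + 4)**2 = 19**2 = 361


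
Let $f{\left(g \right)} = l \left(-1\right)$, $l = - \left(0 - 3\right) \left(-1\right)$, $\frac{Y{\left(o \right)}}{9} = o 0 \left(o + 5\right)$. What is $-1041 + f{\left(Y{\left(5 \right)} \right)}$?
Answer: $-1038$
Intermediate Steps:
$Y{\left(o \right)} = 0$ ($Y{\left(o \right)} = 9 o 0 \left(o + 5\right) = 9 \cdot 0 \left(5 + o\right) = 9 \cdot 0 = 0$)
$l = -3$ ($l = - \left(-3\right) \left(-1\right) = \left(-1\right) 3 = -3$)
$f{\left(g \right)} = 3$ ($f{\left(g \right)} = \left(-3\right) \left(-1\right) = 3$)
$-1041 + f{\left(Y{\left(5 \right)} \right)} = -1041 + 3 = -1038$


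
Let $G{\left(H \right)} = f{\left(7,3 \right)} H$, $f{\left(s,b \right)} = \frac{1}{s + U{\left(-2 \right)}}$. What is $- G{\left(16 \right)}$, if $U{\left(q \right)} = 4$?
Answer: $- \frac{16}{11} \approx -1.4545$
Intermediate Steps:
$f{\left(s,b \right)} = \frac{1}{4 + s}$ ($f{\left(s,b \right)} = \frac{1}{s + 4} = \frac{1}{4 + s}$)
$G{\left(H \right)} = \frac{H}{11}$ ($G{\left(H \right)} = \frac{H}{4 + 7} = \frac{H}{11}$)
$- G{\left(16 \right)} = - \frac{16}{11}$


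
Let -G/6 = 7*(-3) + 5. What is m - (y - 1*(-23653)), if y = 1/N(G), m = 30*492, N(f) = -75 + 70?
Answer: -44464/5 ≈ -8892.8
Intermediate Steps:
G = 96 (G = -6*(7*(-3) + 5) = -6*(-21 + 5) = -6*(-16) = 96)
N(f) = -5
m = 14760
y = -1/5 (y = 1/(-5) = -1/5 ≈ -0.20000)
m - (y - 1*(-23653)) = 14760 - (-1/5 - 1*(-23653)) = 14760 - (-1/5 + 23653) = 14760 - 1*118264/5 = 14760 - 118264/5 = -44464/5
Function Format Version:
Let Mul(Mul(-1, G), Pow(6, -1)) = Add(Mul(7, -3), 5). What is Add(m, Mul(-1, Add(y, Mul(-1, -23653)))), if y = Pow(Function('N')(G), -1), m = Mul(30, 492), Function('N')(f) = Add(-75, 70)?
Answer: Rational(-44464, 5) ≈ -8892.8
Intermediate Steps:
G = 96 (G = Mul(-6, Add(Mul(7, -3), 5)) = Mul(-6, Add(-21, 5)) = Mul(-6, -16) = 96)
Function('N')(f) = -5
m = 14760
y = Rational(-1, 5) (y = Pow(-5, -1) = Rational(-1, 5) ≈ -0.20000)
Add(m, Mul(-1, Add(y, Mul(-1, -23653)))) = Add(14760, Mul(-1, Add(Rational(-1, 5), Mul(-1, -23653)))) = Add(14760, Mul(-1, Add(Rational(-1, 5), 23653))) = Add(14760, Mul(-1, Rational(118264, 5))) = Add(14760, Rational(-118264, 5)) = Rational(-44464, 5)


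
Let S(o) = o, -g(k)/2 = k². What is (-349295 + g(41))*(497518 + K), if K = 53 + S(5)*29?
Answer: -175523031412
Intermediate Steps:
g(k) = -2*k²
K = 198 (K = 53 + 5*29 = 53 + 145 = 198)
(-349295 + g(41))*(497518 + K) = (-349295 - 2*41²)*(497518 + 198) = (-349295 - 2*1681)*497716 = (-349295 - 3362)*497716 = -352657*497716 = -175523031412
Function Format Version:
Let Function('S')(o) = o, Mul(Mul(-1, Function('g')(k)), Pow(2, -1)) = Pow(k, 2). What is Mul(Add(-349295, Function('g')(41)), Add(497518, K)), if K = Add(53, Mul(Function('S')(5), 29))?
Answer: -175523031412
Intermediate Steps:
Function('g')(k) = Mul(-2, Pow(k, 2))
K = 198 (K = Add(53, Mul(5, 29)) = Add(53, 145) = 198)
Mul(Add(-349295, Function('g')(41)), Add(497518, K)) = Mul(Add(-349295, Mul(-2, Pow(41, 2))), Add(497518, 198)) = Mul(Add(-349295, Mul(-2, 1681)), 497716) = Mul(Add(-349295, -3362), 497716) = Mul(-352657, 497716) = -175523031412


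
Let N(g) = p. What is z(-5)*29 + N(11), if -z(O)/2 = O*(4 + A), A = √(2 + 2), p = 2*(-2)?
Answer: 1736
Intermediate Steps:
p = -4
A = 2 (A = √4 = 2)
N(g) = -4
z(O) = -12*O (z(O) = -2*O*(4 + 2) = -2*O*6 = -12*O)
z(-5)*29 + N(11) = -12*(-5)*29 - 4 = 60*29 - 4 = 1740 - 4 = 1736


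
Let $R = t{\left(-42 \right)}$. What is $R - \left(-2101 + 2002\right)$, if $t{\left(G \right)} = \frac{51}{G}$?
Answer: $\frac{1369}{14} \approx 97.786$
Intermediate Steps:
$R = - \frac{17}{14}$ ($R = \frac{51}{-42} = 51 \left(- \frac{1}{42}\right) = - \frac{17}{14} \approx -1.2143$)
$R - \left(-2101 + 2002\right) = - \frac{17}{14} - \left(-2101 + 2002\right) = - \frac{17}{14} - -99 = - \frac{17}{14} + 99 = \frac{1369}{14}$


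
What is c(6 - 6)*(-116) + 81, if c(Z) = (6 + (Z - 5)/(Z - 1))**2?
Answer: -13955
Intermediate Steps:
c(Z) = (6 + (-5 + Z)/(-1 + Z))**2
c(6 - 6)*(-116) + 81 = ((-11 + 7*(6 - 6))**2/(-1 + (6 - 6))**2)*(-116) + 81 = ((-11 + 7*0)**2/(-1 + 0)**2)*(-116) + 81 = ((-11 + 0)**2/(-1)**2)*(-116) + 81 = (1*(-11)**2)*(-116) + 81 = (1*121)*(-116) + 81 = 121*(-116) + 81 = -14036 + 81 = -13955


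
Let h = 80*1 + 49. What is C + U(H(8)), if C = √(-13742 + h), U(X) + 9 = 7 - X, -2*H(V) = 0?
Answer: -2 + I*√13613 ≈ -2.0 + 116.67*I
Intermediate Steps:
H(V) = 0 (H(V) = -½*0 = 0)
U(X) = -2 - X (U(X) = -9 + (7 - X) = -2 - X)
h = 129 (h = 80 + 49 = 129)
C = I*√13613 (C = √(-13742 + 129) = √(-13613) = I*√13613 ≈ 116.67*I)
C + U(H(8)) = I*√13613 + (-2 - 1*0) = I*√13613 + (-2 + 0) = I*√13613 - 2 = -2 + I*√13613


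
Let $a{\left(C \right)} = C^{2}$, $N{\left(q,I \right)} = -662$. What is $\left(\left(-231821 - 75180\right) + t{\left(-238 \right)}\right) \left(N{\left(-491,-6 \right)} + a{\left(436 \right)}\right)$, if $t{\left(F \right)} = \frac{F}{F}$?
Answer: $-58156238000$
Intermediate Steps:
$t{\left(F \right)} = 1$
$\left(\left(-231821 - 75180\right) + t{\left(-238 \right)}\right) \left(N{\left(-491,-6 \right)} + a{\left(436 \right)}\right) = \left(\left(-231821 - 75180\right) + 1\right) \left(-662 + 436^{2}\right) = \left(-307001 + 1\right) \left(-662 + 190096\right) = \left(-307000\right) 189434 = -58156238000$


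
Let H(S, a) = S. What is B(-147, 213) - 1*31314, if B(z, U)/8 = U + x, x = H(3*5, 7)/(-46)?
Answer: -681090/23 ≈ -29613.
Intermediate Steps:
x = -15/46 (x = (3*5)/(-46) = 15*(-1/46) = -15/46 ≈ -0.32609)
B(z, U) = -60/23 + 8*U (B(z, U) = 8*(U - 15/46) = 8*(-15/46 + U) = -60/23 + 8*U)
B(-147, 213) - 1*31314 = (-60/23 + 8*213) - 1*31314 = (-60/23 + 1704) - 31314 = 39132/23 - 31314 = -681090/23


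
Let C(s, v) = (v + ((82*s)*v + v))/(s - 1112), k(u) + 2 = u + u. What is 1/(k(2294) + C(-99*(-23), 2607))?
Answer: 1165/492111302 ≈ 2.3673e-6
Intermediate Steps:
k(u) = -2 + 2*u (k(u) = -2 + (u + u) = -2 + 2*u)
C(s, v) = (2*v + 82*s*v)/(-1112 + s) (C(s, v) = (v + (82*s*v + v))/(-1112 + s) = (v + (v + 82*s*v))/(-1112 + s) = (2*v + 82*s*v)/(-1112 + s))
1/(k(2294) + C(-99*(-23), 2607)) = 1/((-2 + 2*2294) + 2*2607*(1 + 41*(-99*(-23)))/(-1112 - 99*(-23))) = 1/((-2 + 4588) + 2*2607*(1 + 41*2277)/(-1112 + 2277)) = 1/(4586 + 2*2607*(1 + 93357)/1165) = 1/(4586 + 2*2607*(1/1165)*93358) = 1/(4586 + 486768612/1165) = 1/(492111302/1165) = 1165/492111302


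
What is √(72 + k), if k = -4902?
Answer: I*√4830 ≈ 69.498*I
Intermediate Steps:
√(72 + k) = √(72 - 4902) = √(-4830) = I*√4830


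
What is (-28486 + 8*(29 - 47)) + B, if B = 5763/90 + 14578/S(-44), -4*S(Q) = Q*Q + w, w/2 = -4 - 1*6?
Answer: -410930281/14370 ≈ -28596.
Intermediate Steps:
w = -20 (w = 2*(-4 - 1*6) = 2*(-4 - 6) = 2*(-10) = -20)
S(Q) = 5 - Q²/4 (S(Q) = -(Q*Q - 20)/4 = -(Q² - 20)/4 = -(-20 + Q²)/4 = 5 - Q²/4)
B = 482819/14370 (B = 5763/90 + 14578/(5 - ¼*(-44)²) = 5763*(1/90) + 14578/(5 - ¼*1936) = 1921/30 + 14578/(5 - 484) = 1921/30 + 14578/(-479) = 1921/30 + 14578*(-1/479) = 1921/30 - 14578/479 = 482819/14370 ≈ 33.599)
(-28486 + 8*(29 - 47)) + B = (-28486 + 8*(29 - 47)) + 482819/14370 = (-28486 + 8*(-18)) + 482819/14370 = (-28486 - 144) + 482819/14370 = -28630 + 482819/14370 = -410930281/14370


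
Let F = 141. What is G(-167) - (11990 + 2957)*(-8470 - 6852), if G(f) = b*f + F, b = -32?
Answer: 229023419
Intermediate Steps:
G(f) = 141 - 32*f (G(f) = -32*f + 141 = 141 - 32*f)
G(-167) - (11990 + 2957)*(-8470 - 6852) = (141 - 32*(-167)) - (11990 + 2957)*(-8470 - 6852) = (141 + 5344) - 14947*(-15322) = 5485 - 1*(-229017934) = 5485 + 229017934 = 229023419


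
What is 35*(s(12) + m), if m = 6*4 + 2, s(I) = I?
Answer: 1330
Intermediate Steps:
m = 26 (m = 24 + 2 = 26)
35*(s(12) + m) = 35*(12 + 26) = 35*38 = 1330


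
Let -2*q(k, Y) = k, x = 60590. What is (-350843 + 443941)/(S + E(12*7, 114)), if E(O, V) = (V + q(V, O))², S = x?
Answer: 93098/63839 ≈ 1.4583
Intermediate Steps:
S = 60590
q(k, Y) = -k/2
E(O, V) = V²/4 (E(O, V) = (V - V/2)² = (V/2)² = V²/4)
(-350843 + 443941)/(S + E(12*7, 114)) = (-350843 + 443941)/(60590 + (¼)*114²) = 93098/(60590 + (¼)*12996) = 93098/(60590 + 3249) = 93098/63839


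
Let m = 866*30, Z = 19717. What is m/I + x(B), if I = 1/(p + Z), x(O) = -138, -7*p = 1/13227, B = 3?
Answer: 15809495262826/30863 ≈ 5.1225e+8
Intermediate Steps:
p = -1/92589 (p = -1/7/13227 = -1/7*1/13227 = -1/92589 ≈ -1.0800e-5)
m = 25980
I = 92589/1825577312 (I = 1/(-1/92589 + 19717) = 1/(1825577312/92589) = 92589/1825577312 ≈ 5.0718e-5)
m/I + x(B) = 25980/(92589/1825577312) - 138 = 25980*(1825577312/92589) - 138 = 15809499521920/30863 - 138 = 15809495262826/30863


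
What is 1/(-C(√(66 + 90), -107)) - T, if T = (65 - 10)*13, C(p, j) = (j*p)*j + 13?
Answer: -1124662967284/1572955199 - 22898*√39/20448417587 ≈ -715.00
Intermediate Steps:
C(p, j) = 13 + p*j² (C(p, j) = p*j² + 13 = 13 + p*j²)
T = 715 (T = 55*13 = 715)
1/(-C(√(66 + 90), -107)) - T = 1/(-(13 + √(66 + 90)*(-107)²)) - 1*715 = 1/(-(13 + √156*11449)) - 715 = 1/(-(13 + (2*√39)*11449)) - 715 = 1/(-(13 + 22898*√39)) - 715 = 1/(-13 - 22898*√39) - 715 = -715 + 1/(-13 - 22898*√39)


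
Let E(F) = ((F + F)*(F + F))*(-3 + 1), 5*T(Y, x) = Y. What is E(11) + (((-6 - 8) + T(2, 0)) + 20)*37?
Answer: -3656/5 ≈ -731.20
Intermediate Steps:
T(Y, x) = Y/5
E(F) = -8*F² (E(F) = ((2*F)*(2*F))*(-2) = (4*F²)*(-2) = -8*F²)
E(11) + (((-6 - 8) + T(2, 0)) + 20)*37 = -8*11² + (((-6 - 8) + (⅕)*2) + 20)*37 = -8*121 + ((-14 + ⅖) + 20)*37 = -968 + (-68/5 + 20)*37 = -968 + (32/5)*37 = -968 + 1184/5 = -3656/5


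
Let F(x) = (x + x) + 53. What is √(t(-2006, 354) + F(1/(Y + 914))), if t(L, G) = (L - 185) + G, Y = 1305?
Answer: I*√8784341986/2219 ≈ 42.237*I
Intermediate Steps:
t(L, G) = -185 + G + L (t(L, G) = (-185 + L) + G = -185 + G + L)
F(x) = 53 + 2*x (F(x) = 2*x + 53 = 53 + 2*x)
√(t(-2006, 354) + F(1/(Y + 914))) = √((-185 + 354 - 2006) + (53 + 2/(1305 + 914))) = √(-1837 + (53 + 2/2219)) = √(-1837 + 117609/2219) = √(-3958694/2219) = I*√8784341986/2219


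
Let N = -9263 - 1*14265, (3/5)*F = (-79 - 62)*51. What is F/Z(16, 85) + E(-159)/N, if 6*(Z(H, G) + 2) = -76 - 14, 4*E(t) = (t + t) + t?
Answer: 66349437/94112 ≈ 705.00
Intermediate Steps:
E(t) = 3*t/4 (E(t) = ((t + t) + t)/4 = (2*t + t)/4 = (3*t)/4 = 3*t/4)
Z(H, G) = -17 (Z(H, G) = -2 + (-76 - 14)/6 = -2 + (⅙)*(-90) = -2 - 15 = -17)
F = -11985 (F = 5*((-79 - 62)*51)/3 = 5*(-141*51)/3 = (5/3)*(-7191) = -11985)
N = -23528 (N = -9263 - 14265 = -23528)
F/Z(16, 85) + E(-159)/N = -11985/(-17) + ((¾)*(-159))/(-23528) = -11985*(-1/17) - 477/4*(-1/23528) = 705 + 477/94112 = 66349437/94112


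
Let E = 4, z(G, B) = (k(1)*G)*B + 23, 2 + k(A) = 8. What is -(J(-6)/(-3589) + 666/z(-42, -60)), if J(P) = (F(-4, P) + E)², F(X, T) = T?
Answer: -2329702/54348227 ≈ -0.042866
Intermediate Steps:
k(A) = 6 (k(A) = -2 + 8 = 6)
z(G, B) = 23 + 6*B*G (z(G, B) = (6*G)*B + 23 = 6*B*G + 23 = 23 + 6*B*G)
J(P) = (4 + P)² (J(P) = (P + 4)² = (4 + P)²)
-(J(-6)/(-3589) + 666/z(-42, -60)) = -((4 - 6)²/(-3589) + 666/(23 + 6*(-60)*(-42))) = -((-2)²*(-1/3589) + 666/(23 + 15120)) = -(4*(-1/3589) + 666/15143) = -(-4/3589 + 666*(1/15143)) = -(-4/3589 + 666/15143) = -1*2329702/54348227 = -2329702/54348227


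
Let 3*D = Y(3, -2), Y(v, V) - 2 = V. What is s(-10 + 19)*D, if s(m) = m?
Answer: 0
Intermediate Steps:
Y(v, V) = 2 + V
D = 0 (D = (2 - 2)/3 = (⅓)*0 = 0)
s(-10 + 19)*D = (-10 + 19)*0 = 9*0 = 0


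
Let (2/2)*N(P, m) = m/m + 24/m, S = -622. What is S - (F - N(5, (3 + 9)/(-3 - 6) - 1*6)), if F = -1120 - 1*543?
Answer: 11426/11 ≈ 1038.7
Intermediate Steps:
F = -1663 (F = -1120 - 543 = -1663)
N(P, m) = 1 + 24/m (N(P, m) = m/m + 24/m = 1 + 24/m)
S - (F - N(5, (3 + 9)/(-3 - 6) - 1*6)) = -622 - (-1663 - (24 + ((3 + 9)/(-3 - 6) - 1*6))/((3 + 9)/(-3 - 6) - 1*6)) = -622 - (-1663 - (24 + (12/(-9) - 6))/(12/(-9) - 6)) = -622 - (-1663 - (24 + (12*(-1/9) - 6))/(12*(-1/9) - 6)) = -622 - (-1663 - (24 + (-4/3 - 6))/(-4/3 - 6)) = -622 - (-1663 - (24 - 22/3)/(-22/3)) = -622 - (-1663 - (-3)*50/(22*3)) = -622 - (-1663 - 1*(-25/11)) = -622 - (-1663 + 25/11) = -622 - 1*(-18268/11) = -622 + 18268/11 = 11426/11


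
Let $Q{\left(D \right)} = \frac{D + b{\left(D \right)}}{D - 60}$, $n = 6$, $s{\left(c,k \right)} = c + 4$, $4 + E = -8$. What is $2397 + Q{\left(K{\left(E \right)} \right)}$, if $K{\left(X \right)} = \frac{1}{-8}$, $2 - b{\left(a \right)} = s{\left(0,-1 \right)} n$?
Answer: $\frac{1153134}{481} \approx 2397.4$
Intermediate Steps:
$E = -12$ ($E = -4 - 8 = -12$)
$s{\left(c,k \right)} = 4 + c$
$b{\left(a \right)} = -22$ ($b{\left(a \right)} = 2 - \left(4 + 0\right) 6 = 2 - 4 \cdot 6 = 2 - 24 = -22$)
$K{\left(X \right)} = - \frac{1}{8}$
$Q{\left(D \right)} = \frac{-22 + D}{-60 + D}$ ($Q{\left(D \right)} = \frac{D - 22}{D - 60} = \frac{-22 + D}{-60 + D}$)
$2397 + Q{\left(K{\left(E \right)} \right)} = 2397 + \frac{-22 - \frac{1}{8}}{-60 - \frac{1}{8}} = 2397 + \frac{1}{- \frac{481}{8}} \left(- \frac{177}{8}\right) = 2397 - - \frac{177}{481} = 2397 + \frac{177}{481} = \frac{1153134}{481}$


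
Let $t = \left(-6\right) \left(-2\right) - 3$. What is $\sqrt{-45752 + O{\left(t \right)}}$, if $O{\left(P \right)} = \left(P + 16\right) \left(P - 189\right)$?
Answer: $2 i \sqrt{12563} \approx 224.17 i$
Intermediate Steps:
$t = 9$ ($t = 12 - 3 = 9$)
$O{\left(P \right)} = \left(-189 + P\right) \left(16 + P\right)$ ($O{\left(P \right)} = \left(16 + P\right) \left(-189 + P\right) = \left(-189 + P\right) \left(16 + P\right)$)
$\sqrt{-45752 + O{\left(t \right)}} = \sqrt{-45752 - \left(4581 - 81\right)} = \sqrt{-45752 - 4500} = \sqrt{-50252} = 2 i \sqrt{12563}$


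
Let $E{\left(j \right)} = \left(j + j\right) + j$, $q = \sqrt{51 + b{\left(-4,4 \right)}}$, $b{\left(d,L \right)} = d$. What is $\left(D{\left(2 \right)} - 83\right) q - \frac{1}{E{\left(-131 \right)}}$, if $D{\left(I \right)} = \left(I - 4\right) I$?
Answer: $\frac{1}{393} - 87 \sqrt{47} \approx -596.44$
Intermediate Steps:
$D{\left(I \right)} = I \left(-4 + I\right)$ ($D{\left(I \right)} = \left(-4 + I\right) I = I \left(-4 + I\right)$)
$q = \sqrt{47}$ ($q = \sqrt{51 - 4} = \sqrt{47} \approx 6.8557$)
$E{\left(j \right)} = 3 j$ ($E{\left(j \right)} = 2 j + j = 3 j$)
$\left(D{\left(2 \right)} - 83\right) q - \frac{1}{E{\left(-131 \right)}} = \left(2 \left(-4 + 2\right) - 83\right) \sqrt{47} - \frac{1}{3 \left(-131\right)} = \left(2 \left(-2\right) - 83\right) \sqrt{47} - \frac{1}{-393} = \left(-4 - 83\right) \sqrt{47} - - \frac{1}{393} = - 87 \sqrt{47} + \frac{1}{393} = \frac{1}{393} - 87 \sqrt{47}$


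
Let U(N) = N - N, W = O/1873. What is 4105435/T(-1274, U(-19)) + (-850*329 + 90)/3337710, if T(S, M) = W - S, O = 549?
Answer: 2566458623295149/796628268021 ≈ 3221.7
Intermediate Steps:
W = 549/1873 ≈ 0.29311
U(N) = 0
T(S, M) = 549/1873 - S
4105435/T(-1274, U(-19)) + (-850*329 + 90)/3337710 = 4105435/(549/1873 - 1*(-1274)) + (-850*329 + 90)/3337710 = 4105435/(549/1873 + 1274) + (-279650 + 90)*(1/3337710) = 4105435/(2386751/1873) - 279560*1/3337710 = 4105435*(1873/2386751) - 27956/333771 = 7689479755/2386751 - 27956/333771 = 2566458623295149/796628268021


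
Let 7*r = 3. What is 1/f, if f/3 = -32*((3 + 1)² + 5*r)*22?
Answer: -7/268224 ≈ -2.6098e-5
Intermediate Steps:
r = 3/7 (r = (⅐)*3 = 3/7 ≈ 0.42857)
f = -268224/7 (f = 3*(-32*((3 + 1)² + 5*(3/7))*22) = 3*(-32*(4² + 15/7)*22) = 3*(-32*(16 + 15/7)*22) = 3*(-32*127/7*22) = 3*(-4064/7*22) = 3*(-89408/7) = -268224/7 ≈ -38318.)
1/f = 1/(-268224/7) = -7/268224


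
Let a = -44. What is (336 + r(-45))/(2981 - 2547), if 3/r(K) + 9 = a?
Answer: 17805/23002 ≈ 0.77406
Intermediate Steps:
r(K) = -3/53 (r(K) = 3/(-9 - 44) = 3/(-53) = 3*(-1/53) = -3/53)
(336 + r(-45))/(2981 - 2547) = (336 - 3/53)/(2981 - 2547) = (17805/53)/434 = (17805/53)*(1/434) = 17805/23002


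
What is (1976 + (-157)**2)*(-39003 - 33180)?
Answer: -1921872375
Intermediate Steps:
(1976 + (-157)**2)*(-39003 - 33180) = (1976 + 24649)*(-72183) = 26625*(-72183) = -1921872375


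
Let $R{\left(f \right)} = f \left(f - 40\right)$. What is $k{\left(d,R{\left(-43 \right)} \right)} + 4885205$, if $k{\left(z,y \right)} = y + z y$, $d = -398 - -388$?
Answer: $4853084$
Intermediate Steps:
$R{\left(f \right)} = f \left(-40 + f\right)$
$d = -10$ ($d = -398 + 388 = -10$)
$k{\left(z,y \right)} = y + y z$
$k{\left(d,R{\left(-43 \right)} \right)} + 4885205 = - 43 \left(-40 - 43\right) \left(1 - 10\right) + 4885205 = \left(-43\right) \left(-83\right) \left(-9\right) + 4885205 = 3569 \left(-9\right) + 4885205 = -32121 + 4885205 = 4853084$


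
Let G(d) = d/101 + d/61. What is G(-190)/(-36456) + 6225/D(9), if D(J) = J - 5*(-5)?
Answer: 29128536690/159095503 ≈ 183.09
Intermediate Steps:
D(J) = 25 + J (D(J) = J + 25 = 25 + J)
G(d) = 162*d/6161 (G(d) = d*(1/101) + d*(1/61) = d/101 + d/61 = 162*d/6161)
G(-190)/(-36456) + 6225/D(9) = ((162/6161)*(-190))/(-36456) + 6225/(25 + 9) = -30780/6161*(-1/36456) + 6225/34 = 2565/18717118 + 6225*(1/34) = 2565/18717118 + 6225/34 = 29128536690/159095503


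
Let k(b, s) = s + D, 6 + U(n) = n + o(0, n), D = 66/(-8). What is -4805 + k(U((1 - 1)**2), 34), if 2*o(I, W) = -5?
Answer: -19117/4 ≈ -4779.3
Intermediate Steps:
o(I, W) = -5/2 (o(I, W) = (1/2)*(-5) = -5/2)
D = -33/4 (D = 66*(-1/8) = -33/4 ≈ -8.2500)
U(n) = -17/2 + n (U(n) = -6 + (n - 5/2) = -6 + (-5/2 + n) = -17/2 + n)
k(b, s) = -33/4 + s (k(b, s) = s - 33/4 = -33/4 + s)
-4805 + k(U((1 - 1)**2), 34) = -4805 + (-33/4 + 34) = -4805 + 103/4 = -19117/4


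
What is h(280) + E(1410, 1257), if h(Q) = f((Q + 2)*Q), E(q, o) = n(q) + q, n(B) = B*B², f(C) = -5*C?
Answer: 2802827610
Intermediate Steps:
n(B) = B³
E(q, o) = q + q³ (E(q, o) = q³ + q = q + q³)
h(Q) = -5*Q*(2 + Q) (h(Q) = -5*(Q + 2)*Q = -5*(2 + Q)*Q = -5*Q*(2 + Q))
h(280) + E(1410, 1257) = -5*280*(2 + 280) + (1410 + 1410³) = -5*280*282 + (1410 + 2803221000) = -394800 + 2803222410 = 2802827610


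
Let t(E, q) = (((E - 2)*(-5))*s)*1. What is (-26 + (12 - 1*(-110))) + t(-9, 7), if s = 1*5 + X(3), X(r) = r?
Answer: 536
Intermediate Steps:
s = 8 (s = 1*5 + 3 = 5 + 3 = 8)
t(E, q) = 80 - 40*E (t(E, q) = (((E - 2)*(-5))*8)*1 = (((-2 + E)*(-5))*8)*1 = ((10 - 5*E)*8)*1 = (80 - 40*E)*1 = 80 - 40*E)
(-26 + (12 - 1*(-110))) + t(-9, 7) = (-26 + (12 - 1*(-110))) + (80 - 40*(-9)) = (-26 + (12 + 110)) + (80 + 360) = (-26 + 122) + 440 = 96 + 440 = 536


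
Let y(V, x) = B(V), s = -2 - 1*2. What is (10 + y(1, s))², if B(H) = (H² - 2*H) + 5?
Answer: 196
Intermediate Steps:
B(H) = 5 + H² - 2*H
s = -4 (s = -2 - 2 = -4)
y(V, x) = 5 + V² - 2*V
(10 + y(1, s))² = (10 + (5 + 1² - 2*1))² = (10 + (5 + 1 - 2))² = (10 + 4)² = 14² = 196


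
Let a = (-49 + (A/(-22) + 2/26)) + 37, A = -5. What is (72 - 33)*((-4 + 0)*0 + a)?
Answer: -10035/22 ≈ -456.14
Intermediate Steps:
a = -3345/286 (a = (-49 + (-5/(-22) + 2/26)) + 37 = (-49 + (-5*(-1/22) + 2*(1/26))) + 37 = (-49 + (5/22 + 1/13)) + 37 = (-49 + 87/286) + 37 = -13927/286 + 37 = -3345/286 ≈ -11.696)
(72 - 33)*((-4 + 0)*0 + a) = (72 - 33)*((-4 + 0)*0 - 3345/286) = 39*(-4*0 - 3345/286) = 39*(0 - 3345/286) = 39*(-3345/286) = -10035/22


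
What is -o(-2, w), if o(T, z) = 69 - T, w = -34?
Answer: -71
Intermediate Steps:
-o(-2, w) = -(69 - 1*(-2)) = -(69 + 2) = -1*71 = -71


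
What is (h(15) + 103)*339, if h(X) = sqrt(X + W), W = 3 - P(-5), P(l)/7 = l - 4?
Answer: 37968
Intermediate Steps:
P(l) = -28 + 7*l (P(l) = 7*(l - 4) = 7*(-4 + l) = -28 + 7*l)
W = 66 (W = 3 - (-28 + 7*(-5)) = 3 - (-28 - 35) = 3 - 1*(-63) = 3 + 63 = 66)
h(X) = sqrt(66 + X) (h(X) = sqrt(X + 66) = sqrt(66 + X))
(h(15) + 103)*339 = (sqrt(66 + 15) + 103)*339 = (sqrt(81) + 103)*339 = (9 + 103)*339 = 112*339 = 37968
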